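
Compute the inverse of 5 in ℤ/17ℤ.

gcd(17, 5):
  17 = 3·5 + 2
  5 = 2·2 + 1
  2 = 2·1
so gcd(17, 5) = 1.
Back-substitute for Bézout coefficients:
  1 = 5 - 2·2
  ... = 5·(7) + 17·(-2)
So 5·7 ≡ 1 (mod 17), and 7 mod 17 = 7.

7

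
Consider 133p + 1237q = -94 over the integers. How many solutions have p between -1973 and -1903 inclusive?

gcd(1237, 133):
  1237 = 9×133 + 40
  133 = 3×40 + 13
  40 = 3×13 + 1
  13 = 13×1
so gcd(1237, 133) = 1.
Back-substitute for Bézout coefficients:
  1 = 40 - 3×13
  ... = 133×(-93) + 1237×(10)
Scale by -94: particular solution (8742, -940); reduce p mod 1237: (83, -9).
General solution: p = 83 + 1237t, q = -9 - 133t for integer t.
-1973 ≤ 83 + 1237t ≤ -1903 gives t ∈ [-1, -2], which is 0 values.

0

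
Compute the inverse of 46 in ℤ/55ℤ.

gcd(55, 46) = 1  (55 = 1*46 + 9, 46 = 5*9 + 1, 9 = 9*1).
Back-substituting, 46*(6) + 55*(-5) = 1.
So 46*6 ≡ 1 (mod 55), and 6 mod 55 = 6.

6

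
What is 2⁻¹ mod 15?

8

gcd(15, 2) = 1  (15 = 7·2 + 1, 2 = 2·1).
Back-substituting, 2·(-7) + 15·(1) = 1.
So 2·-7 ≡ 1 (mod 15), and -7 mod 15 = 8.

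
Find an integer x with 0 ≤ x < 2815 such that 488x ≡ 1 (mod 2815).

gcd(2815, 488) = 1  (2815 = 5·488 + 375, 488 = 1·375 + 113, 375 = 3·113 + 36, 113 = 3·36 + 5, 36 = 7·5 + 1, 5 = 5·1).
Back-substituting, 488·(-548) + 2815·(95) = 1.
So 488·-548 ≡ 1 (mod 2815), and -548 mod 2815 = 2267.

2267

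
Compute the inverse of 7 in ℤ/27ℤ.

4

gcd(27, 7) = 1  (27 = 3*7 + 6, 7 = 1*6 + 1, 6 = 6*1).
Back-substituting, 7*(4) + 27*(-1) = 1.
So 7*4 ≡ 1 (mod 27), and 4 mod 27 = 4.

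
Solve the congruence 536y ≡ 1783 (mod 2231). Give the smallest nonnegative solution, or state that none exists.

gcd(2231, 536):
  2231 = 4*536 + 87
  536 = 6*87 + 14
  87 = 6*14 + 3
  14 = 4*3 + 2
  3 = 1*2 + 1
  2 = 2*1
so gcd(2231, 536) = 1.
1 divides 1783, so solutions exist.
Back-substitute for Bézout coefficients:
  1 = 3 - 1*2
  ... = 536*(-795) + 2231*(191)
So 536*(-795) ≡ 1 (mod 2231); multiply by 1783: y ≡ -1417485 (mod 2231).
Smallest nonnegative: y = -1417485 mod 2231 = 1431.

1431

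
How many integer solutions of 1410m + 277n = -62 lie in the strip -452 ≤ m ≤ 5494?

gcd(1410, 277) = 1.
By Bézout, 1410×(133) + 277×(-677) = 1.
Particular solution: (64, -326).
General solution: m = 64 + 277t, n = -326 - 1410t for integer t.
-452 ≤ 64 + 277t ≤ 5494 gives t ∈ [-1, 19], which is 21 values.

21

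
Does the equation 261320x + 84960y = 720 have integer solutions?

gcd(261320, 84960) = 40.
40 divides 720, so integer solutions exist.

yes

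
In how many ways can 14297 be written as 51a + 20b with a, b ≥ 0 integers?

14

gcd(51, 20):
  51 = 2×20 + 11
  20 = 1×11 + 9
  11 = 1×9 + 2
  9 = 4×2 + 1
  2 = 2×1
so gcd(51, 20) = 1.
Back-substitute for Bézout coefficients:
  1 = 9 - 4×2
  ... = 51×(-9) + 20×(23)
Scale by 14297: one solution is (-128673, 328831). Reduce a mod 20: (7, 697).
General: a = 7 + 20t, b = 697 - 51t.
a ≥ 0 ⇒ t ≥ 0; b ≥ 0 ⇒ t ≤ 13. So t ∈ [0, 13]: 14 solutions.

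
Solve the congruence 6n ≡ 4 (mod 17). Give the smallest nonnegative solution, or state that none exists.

gcd(17, 6):
  17 = 2·6 + 5
  6 = 1·5 + 1
  5 = 5·1
so gcd(17, 6) = 1.
1 divides 4, so solutions exist.
Back-substitute for Bézout coefficients:
  1 = 6 - 1·5
  ... = 6·(3) + 17·(-1)
So 6·(3) ≡ 1 (mod 17); multiply by 4: n ≡ 12 (mod 17).
Smallest nonnegative: n = 12 mod 17 = 12.

12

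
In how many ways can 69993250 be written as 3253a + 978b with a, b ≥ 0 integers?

gcd(3253, 978) = 1.
By Bézout, 3253·(-233) + 978·(775) = 1.
One solution: (502, 69898).
General: a = 502 + 978t, b = 69898 - 3253t.
a ≥ 0 ⇒ t ≥ 0; b ≥ 0 ⇒ t ≤ 21. So t ∈ [0, 21]: 22 solutions.

22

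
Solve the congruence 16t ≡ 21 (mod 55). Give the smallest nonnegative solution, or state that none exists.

gcd(55, 16) = 1.
1 divides 21, so solutions exist.
By Bézout, 16·(-24) + 55·(7) = 1.
So 16·(-24) ≡ 1 (mod 55); multiply by 21: t ≡ -504 (mod 55).
Smallest nonnegative: t = -504 mod 55 = 46.

46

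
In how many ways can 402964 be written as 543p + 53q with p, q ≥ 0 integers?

gcd(543, 53) = 1.
By Bézout, 543*(-4) + 53*(41) = 1.
One solution: (33, 7265).
General: p = 33 + 53t, q = 7265 - 543t.
p ≥ 0 ⇒ t ≥ 0; q ≥ 0 ⇒ t ≤ 13. So t ∈ [0, 13]: 14 solutions.

14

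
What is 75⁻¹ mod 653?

505

gcd(653, 75) = 1  (653 = 8*75 + 53, 75 = 1*53 + 22, 53 = 2*22 + 9, 22 = 2*9 + 4, 9 = 2*4 + 1, 4 = 4*1).
Back-substituting, 75*(-148) + 653*(17) = 1.
So 75*-148 ≡ 1 (mod 653), and -148 mod 653 = 505.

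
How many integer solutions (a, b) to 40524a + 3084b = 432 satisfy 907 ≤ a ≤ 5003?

16

gcd(40524, 3084) = 12.
By Bézout, 40524·(50) + 3084·(-657) = 12.
Particular solution: (1, -13).
General solution: a = 1 + 257t, b = -13 - 3377t for integer t.
907 ≤ 1 + 257t ≤ 5003 gives t ∈ [4, 19], which is 16 values.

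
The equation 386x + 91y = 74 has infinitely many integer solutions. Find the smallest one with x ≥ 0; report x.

gcd(386, 91):
  386 = 4·91 + 22
  91 = 4·22 + 3
  22 = 7·3 + 1
  3 = 3·1
so gcd(386, 91) = 1.
1 divides 74, so solutions exist.
Back-substitute for Bézout coefficients:
  1 = 22 - 7·3
  ... = 386·(29) + 91·(-123)
Scale by 74/1 = 74: (x₀, y₀) = (2146, -9102).
General solution: x = 2146 + 91t, y = -9102 - 386t for integer t.
x ≥ 0: smallest is 2146 mod 91 = 53 (at t = -23), with y = -224.

53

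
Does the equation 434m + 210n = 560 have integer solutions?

gcd(434, 210) = 14.
14 divides 560, so integer solutions exist.

yes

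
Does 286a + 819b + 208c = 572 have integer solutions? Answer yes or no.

yes

gcd(819, 286) = 13.
gcd(13, 208) = 13.
13 divides 572, so integer solutions exist.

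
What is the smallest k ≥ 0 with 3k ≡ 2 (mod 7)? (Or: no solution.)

3

gcd(7, 3) = 1  (7 = 2·3 + 1, 3 = 3·1).
1 divides 2, so solutions exist.
Back-substituting, 3·(-2) + 7·(1) = 1.
So 3·(-2) ≡ 1 (mod 7); multiply by 2: k ≡ -4 (mod 7).
Smallest nonnegative: k = -4 mod 7 = 3.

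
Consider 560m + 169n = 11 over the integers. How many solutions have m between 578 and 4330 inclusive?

gcd(560, 169):
  560 = 3×169 + 53
  169 = 3×53 + 10
  53 = 5×10 + 3
  10 = 3×3 + 1
  3 = 3×1
so gcd(560, 169) = 1.
Back-substitute for Bézout coefficients:
  1 = 10 - 3×3
  ... = 560×(-51) + 169×(169)
Scale by 11: particular solution (-561, 1859); reduce m mod 169: (115, -381).
General solution: m = 115 + 169t, n = -381 - 560t for integer t.
578 ≤ 115 + 169t ≤ 4330 gives t ∈ [3, 24], which is 22 values.

22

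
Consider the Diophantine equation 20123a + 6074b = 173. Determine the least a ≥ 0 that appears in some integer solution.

gcd(20123, 6074):
  20123 = 3*6074 + 1901
  6074 = 3*1901 + 371
  1901 = 5*371 + 46
  371 = 8*46 + 3
  46 = 15*3 + 1
  3 = 3*1
so gcd(20123, 6074) = 1.
1 divides 173, so solutions exist.
Back-substitute for Bézout coefficients:
  1 = 46 - 15*3
  ... = 20123*(1981) + 6074*(-6563)
Scale by 173/1 = 173: (a₀, b₀) = (342713, -1135399).
General solution: a = 342713 + 6074t, b = -1135399 - 20123t for integer t.
a ≥ 0: smallest is 342713 mod 6074 = 2569 (at t = -56), with b = -8511.

2569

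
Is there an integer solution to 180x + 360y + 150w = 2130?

yes

gcd(360, 180) = 180  (360 = 2·180).
gcd(180, 150) = 30.
30 divides 2130, so integer solutions exist.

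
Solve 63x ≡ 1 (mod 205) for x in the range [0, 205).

192

gcd(205, 63):
  205 = 3·63 + 16
  63 = 3·16 + 15
  16 = 1·15 + 1
  15 = 15·1
so gcd(205, 63) = 1.
Back-substitute for Bézout coefficients:
  1 = 16 - 1·15
  ... = 63·(-13) + 205·(4)
So 63·-13 ≡ 1 (mod 205), and -13 mod 205 = 192.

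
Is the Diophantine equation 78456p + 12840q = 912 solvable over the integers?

yes

gcd(78456, 12840) = 24  (78456 = 6*12840 + 1416, 12840 = 9*1416 + 96, 1416 = 14*96 + 72, 96 = 1*72 + 24, 72 = 3*24).
24 divides 912, so integer solutions exist.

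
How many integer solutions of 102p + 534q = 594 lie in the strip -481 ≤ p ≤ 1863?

26

gcd(534, 102) = 6.
By Bézout, 102*(21) + 534*(-4) = 6.
Particular solution: (32, -5).
General solution: p = 32 + 89t, q = -5 - 17t for integer t.
-481 ≤ 32 + 89t ≤ 1863 gives t ∈ [-5, 20], which is 26 values.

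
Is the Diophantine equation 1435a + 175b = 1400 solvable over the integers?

yes

gcd(1435, 175) = 35  (1435 = 8×175 + 35, 175 = 5×35).
35 divides 1400, so integer solutions exist.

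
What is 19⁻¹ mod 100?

79

gcd(100, 19):
  100 = 5·19 + 5
  19 = 3·5 + 4
  5 = 1·4 + 1
  4 = 4·1
so gcd(100, 19) = 1.
Back-substitute for Bézout coefficients:
  1 = 5 - 1·4
  ... = 19·(-21) + 100·(4)
So 19·-21 ≡ 1 (mod 100), and -21 mod 100 = 79.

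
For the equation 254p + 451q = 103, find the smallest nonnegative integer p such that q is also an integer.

59

gcd(451, 254):
  451 = 1*254 + 197
  254 = 1*197 + 57
  197 = 3*57 + 26
  57 = 2*26 + 5
  26 = 5*5 + 1
  5 = 5*1
so gcd(451, 254) = 1.
1 divides 103, so solutions exist.
Back-substitute for Bézout coefficients:
  1 = 26 - 5*5
  ... = 254*(-87) + 451*(49)
Scale by 103/1 = 103: (p₀, q₀) = (-8961, 5047).
General solution: p = -8961 + 451t, q = 5047 - 254t for integer t.
p ≥ 0: smallest is -8961 mod 451 = 59 (at t = 20), with q = -33.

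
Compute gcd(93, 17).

1

gcd(93, 17):
  93 = 5·17 + 8
  17 = 2·8 + 1
  8 = 8·1
so gcd(93, 17) = 1.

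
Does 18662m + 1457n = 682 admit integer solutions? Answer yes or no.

yes

gcd(18662, 1457) = 31  (18662 = 12*1457 + 1178, 1457 = 1*1178 + 279, 1178 = 4*279 + 62, 279 = 4*62 + 31, 62 = 2*31).
31 divides 682, so integer solutions exist.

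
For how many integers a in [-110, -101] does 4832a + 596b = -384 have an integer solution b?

gcd(4832, 596) = 4  (4832 = 8*596 + 64, 596 = 9*64 + 20, 64 = 3*20 + 4, 20 = 5*4).
Back-substituting, 4832*(28) + 596*(-227) = 4.
Scale by -96: particular solution (-2688, 21792); reduce a mod 149: (143, -1160).
General solution: a = 143 + 149t, b = -1160 - 1208t for integer t.
-110 ≤ 143 + 149t ≤ -101 gives t ∈ [-1, -2], which is 0 values.

0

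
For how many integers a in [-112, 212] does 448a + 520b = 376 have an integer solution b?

gcd(520, 448) = 8  (520 = 1×448 + 72, 448 = 6×72 + 16, 72 = 4×16 + 8, 16 = 2×8).
Back-substituting, 448×(-29) + 520×(25) = 8.
Scale by 47: particular solution (-1363, 1175); reduce a mod 65: (2, -1).
General solution: a = 2 + 65t, b = -1 - 56t for integer t.
-112 ≤ 2 + 65t ≤ 212 gives t ∈ [-1, 3], which is 5 values.

5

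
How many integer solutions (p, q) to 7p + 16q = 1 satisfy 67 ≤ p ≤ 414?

gcd(16, 7) = 1  (16 = 2×7 + 2, 7 = 3×2 + 1, 2 = 2×1).
Back-substituting, 7×(7) + 16×(-3) = 1.
Scale by 1: particular solution (7, -3); reduce p mod 16: (7, -3).
General solution: p = 7 + 16t, q = -3 - 7t for integer t.
67 ≤ 7 + 16t ≤ 414 gives t ∈ [4, 25], which is 22 values.

22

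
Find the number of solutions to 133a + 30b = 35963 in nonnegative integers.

9

gcd(133, 30) = 1.
By Bézout, 133·(7) + 30·(-31) = 1.
One solution: (11, 1150).
General: a = 11 + 30t, b = 1150 - 133t.
a ≥ 0 ⇒ t ≥ 0; b ≥ 0 ⇒ t ≤ 8. So t ∈ [0, 8]: 9 solutions.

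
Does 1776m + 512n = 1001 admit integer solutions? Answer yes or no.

gcd(1776, 512) = 16  (1776 = 3×512 + 240, 512 = 2×240 + 32, 240 = 7×32 + 16, 32 = 2×16).
16 does not divide 1001 (remainder 9), so no integer solutions.

no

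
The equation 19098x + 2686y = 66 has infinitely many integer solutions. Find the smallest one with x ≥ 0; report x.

1316

gcd(19098, 2686):
  19098 = 7×2686 + 296
  2686 = 9×296 + 22
  296 = 13×22 + 10
  22 = 2×10 + 2
  10 = 5×2
so gcd(19098, 2686) = 2.
2 divides 66, so solutions exist.
Back-substitute for Bézout coefficients:
  2 = 22 - 2×10
  ... = 19098×(-245) + 2686×(1742)
Scale by 66/2 = 33: (x₀, y₀) = (-8085, 57486).
General solution: x = -8085 + 1343t, y = 57486 - 9549t for integer t.
x ≥ 0: smallest is -8085 mod 1343 = 1316 (at t = 7), with y = -9357.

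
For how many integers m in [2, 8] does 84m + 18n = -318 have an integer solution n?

3

gcd(84, 18):
  84 = 4·18 + 12
  18 = 1·12 + 6
  12 = 2·6
so gcd(84, 18) = 6.
Back-substitute for Bézout coefficients:
  6 = 18 - 1·12
  ... = 84·(-1) + 18·(5)
Scale by -53: particular solution (53, -265); reduce m mod 3: (2, -27).
General solution: m = 2 + 3t, n = -27 - 14t for integer t.
2 ≤ 2 + 3t ≤ 8 gives t ∈ [0, 2], which is 3 values.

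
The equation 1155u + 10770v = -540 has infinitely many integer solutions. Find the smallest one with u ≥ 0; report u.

214

gcd(10770, 1155) = 15  (10770 = 9*1155 + 375, 1155 = 3*375 + 30, 375 = 12*30 + 15, 30 = 2*15).
15 divides -540, so solutions exist.
Back-substituting, 1155*(-345) + 10770*(37) = 15.
Scale by -540/15 = -36: (u₀, v₀) = (12420, -1332).
General solution: u = 12420 + 718t, v = -1332 - 77t for integer t.
u ≥ 0: smallest is 12420 mod 718 = 214 (at t = -17), with v = -23.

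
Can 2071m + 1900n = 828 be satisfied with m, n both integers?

gcd(2071, 1900) = 19  (2071 = 1×1900 + 171, 1900 = 11×171 + 19, 171 = 9×19).
19 does not divide 828 (remainder 11), so no integer solutions.

no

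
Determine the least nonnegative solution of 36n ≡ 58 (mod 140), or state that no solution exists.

no solution

gcd(140, 36) = 4.
4 does not divide 58, so the congruence has no solution.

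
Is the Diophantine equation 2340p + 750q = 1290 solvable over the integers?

gcd(2340, 750):
  2340 = 3*750 + 90
  750 = 8*90 + 30
  90 = 3*30
so gcd(2340, 750) = 30.
30 divides 1290, so integer solutions exist.

yes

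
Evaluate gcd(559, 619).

1

gcd(619, 559):
  619 = 1×559 + 60
  559 = 9×60 + 19
  60 = 3×19 + 3
  19 = 6×3 + 1
  3 = 3×1
so gcd(619, 559) = 1.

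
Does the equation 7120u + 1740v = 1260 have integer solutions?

gcd(7120, 1740) = 20  (7120 = 4*1740 + 160, 1740 = 10*160 + 140, 160 = 1*140 + 20, 140 = 7*20).
20 divides 1260, so integer solutions exist.

yes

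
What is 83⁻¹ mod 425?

gcd(425, 83) = 1  (425 = 5·83 + 10, 83 = 8·10 + 3, 10 = 3·3 + 1, 3 = 3·1).
Back-substituting, 83·(-128) + 425·(25) = 1.
So 83·-128 ≡ 1 (mod 425), and -128 mod 425 = 297.

297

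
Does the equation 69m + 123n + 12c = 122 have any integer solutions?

no

gcd(123, 69) = 3  (123 = 1·69 + 54, 69 = 1·54 + 15, 54 = 3·15 + 9, 15 = 1·9 + 6, 9 = 1·6 + 3, 6 = 2·3).
gcd(3, 12) = 3.
3 does not divide 122 (remainder 2), so no integer solutions.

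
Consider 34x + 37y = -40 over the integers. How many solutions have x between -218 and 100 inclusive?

8

gcd(37, 34) = 1.
By Bézout, 34×(12) + 37×(-11) = 1.
Particular solution: (1, -2).
General solution: x = 1 + 37t, y = -2 - 34t for integer t.
-218 ≤ 1 + 37t ≤ 100 gives t ∈ [-5, 2], which is 8 values.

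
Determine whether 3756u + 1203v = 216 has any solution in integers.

gcd(3756, 1203) = 3.
3 divides 216, so integer solutions exist.

yes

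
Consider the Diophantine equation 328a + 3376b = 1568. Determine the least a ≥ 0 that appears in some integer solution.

gcd(3376, 328):
  3376 = 10×328 + 96
  328 = 3×96 + 40
  96 = 2×40 + 16
  40 = 2×16 + 8
  16 = 2×8
so gcd(3376, 328) = 8.
8 divides 1568, so solutions exist.
Back-substitute for Bézout coefficients:
  8 = 40 - 2×16
  ... = 328×(175) + 3376×(-17)
Scale by 1568/8 = 196: (a₀, b₀) = (34300, -3332).
General solution: a = 34300 + 422t, b = -3332 - 41t for integer t.
a ≥ 0: smallest is 34300 mod 422 = 118 (at t = -81), with b = -11.

118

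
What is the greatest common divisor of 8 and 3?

gcd(8, 3) = 1  (8 = 2×3 + 2, 3 = 1×2 + 1, 2 = 2×1).

1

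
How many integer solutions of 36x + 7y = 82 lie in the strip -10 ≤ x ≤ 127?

gcd(36, 7) = 1.
By Bézout, 36*(1) + 7*(-5) = 1.
Particular solution: (5, -14).
General solution: x = 5 + 7t, y = -14 - 36t for integer t.
-10 ≤ 5 + 7t ≤ 127 gives t ∈ [-2, 17], which is 20 values.

20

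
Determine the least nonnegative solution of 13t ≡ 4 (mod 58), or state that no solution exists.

36

gcd(58, 13) = 1  (58 = 4*13 + 6, 13 = 2*6 + 1, 6 = 6*1).
1 divides 4, so solutions exist.
Back-substituting, 13*(9) + 58*(-2) = 1.
So 13*(9) ≡ 1 (mod 58); multiply by 4: t ≡ 36 (mod 58).
Smallest nonnegative: t = 36 mod 58 = 36.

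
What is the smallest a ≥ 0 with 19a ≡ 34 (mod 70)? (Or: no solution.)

gcd(70, 19) = 1.
1 divides 34, so solutions exist.
By Bézout, 19×(-11) + 70×(3) = 1.
So 19×(-11) ≡ 1 (mod 70); multiply by 34: a ≡ -374 (mod 70).
Smallest nonnegative: a = -374 mod 70 = 46.

46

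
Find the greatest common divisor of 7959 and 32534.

1

gcd(32534, 7959):
  32534 = 4·7959 + 698
  7959 = 11·698 + 281
  698 = 2·281 + 136
  281 = 2·136 + 9
  136 = 15·9 + 1
  9 = 9·1
so gcd(32534, 7959) = 1.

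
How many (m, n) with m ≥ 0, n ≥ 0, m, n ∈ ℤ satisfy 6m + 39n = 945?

12

gcd(39, 6) = 3.
By Bézout, 6*(-6) + 39*(1) = 3.
One solution: (8, 23).
General: m = 8 + 13t, n = 23 - 2t.
m ≥ 0 ⇒ t ≥ 0; n ≥ 0 ⇒ t ≤ 11. So t ∈ [0, 11]: 12 solutions.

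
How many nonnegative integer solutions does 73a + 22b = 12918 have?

gcd(73, 22):
  73 = 3*22 + 7
  22 = 3*7 + 1
  7 = 7*1
so gcd(73, 22) = 1.
Back-substitute for Bézout coefficients:
  1 = 22 - 3*7
  ... = 73*(-3) + 22*(10)
Scale by 12918: one solution is (-38754, 129180). Reduce a mod 22: (10, 554).
General: a = 10 + 22t, b = 554 - 73t.
a ≥ 0 ⇒ t ≥ 0; b ≥ 0 ⇒ t ≤ 7. So t ∈ [0, 7]: 8 solutions.

8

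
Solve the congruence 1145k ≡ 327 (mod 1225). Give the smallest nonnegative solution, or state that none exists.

gcd(1225, 1145) = 5.
5 does not divide 327, so the congruence has no solution.

no solution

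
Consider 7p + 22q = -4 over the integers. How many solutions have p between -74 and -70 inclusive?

gcd(22, 7) = 1.
By Bézout, 7*(-3) + 22*(1) = 1.
Particular solution: (12, -4).
General solution: p = 12 + 22t, q = -4 - 7t for integer t.
-74 ≤ 12 + 22t ≤ -70 gives t ∈ [-3, -4], which is 0 values.

0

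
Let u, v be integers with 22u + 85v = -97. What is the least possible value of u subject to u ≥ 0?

gcd(85, 22):
  85 = 3*22 + 19
  22 = 1*19 + 3
  19 = 6*3 + 1
  3 = 3*1
so gcd(85, 22) = 1.
1 divides -97, so solutions exist.
Back-substitute for Bézout coefficients:
  1 = 19 - 6*3
  ... = 22*(-27) + 85*(7)
Scale by -97/1 = -97: (u₀, v₀) = (2619, -679).
General solution: u = 2619 + 85t, v = -679 - 22t for integer t.
u ≥ 0: smallest is 2619 mod 85 = 69 (at t = -30), with v = -19.

69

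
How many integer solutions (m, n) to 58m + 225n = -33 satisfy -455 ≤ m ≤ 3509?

gcd(225, 58) = 1.
By Bézout, 58×(97) + 225×(-25) = 1.
Particular solution: (174, -45).
General solution: m = 174 + 225t, n = -45 - 58t for integer t.
-455 ≤ 174 + 225t ≤ 3509 gives t ∈ [-2, 14], which is 17 values.

17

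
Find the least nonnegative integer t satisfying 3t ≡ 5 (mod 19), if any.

8

gcd(19, 3):
  19 = 6*3 + 1
  3 = 3*1
so gcd(19, 3) = 1.
1 divides 5, so solutions exist.
Back-substitute for Bézout coefficients:
  1 = 19 - 6*3
  ... = 3*(-6) + 19*(1)
So 3*(-6) ≡ 1 (mod 19); multiply by 5: t ≡ -30 (mod 19).
Smallest nonnegative: t = -30 mod 19 = 8.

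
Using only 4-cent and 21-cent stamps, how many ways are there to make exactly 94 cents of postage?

1

Need nonnegative integers with 4j + 21k = 94.
gcd(4, 21) = 1, and 4·(-5) + 21·(1) = 1.
So (j₀, k₀) = (-470, 94); general j = -470 + 21t, k = 94 - 4t.
j ≥ 0 ⇒ t ≥ 23; k ≥ 0 ⇒ t ≤ 23. That's 1 value of t.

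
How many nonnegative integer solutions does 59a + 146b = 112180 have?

gcd(146, 59) = 1.
By Bézout, 59·(-47) + 146·(19) = 1.
One solution: (38, 753).
General: a = 38 + 146t, b = 753 - 59t.
a ≥ 0 ⇒ t ≥ 0; b ≥ 0 ⇒ t ≤ 12. So t ∈ [0, 12]: 13 solutions.

13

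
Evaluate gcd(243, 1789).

gcd(1789, 243) = 1  (1789 = 7·243 + 88, 243 = 2·88 + 67, 88 = 1·67 + 21, 67 = 3·21 + 4, 21 = 5·4 + 1, 4 = 4·1).

1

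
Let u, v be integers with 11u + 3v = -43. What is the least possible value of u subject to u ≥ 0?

1

gcd(11, 3) = 1.
1 divides -43, so solutions exist.
By Bézout, 11*(-1) + 3*(4) = 1.
Scale by -43/1 = -43: (u₀, v₀) = (43, -172).
General solution: u = 43 + 3t, v = -172 - 11t for integer t.
u ≥ 0: smallest is 43 mod 3 = 1 (at t = -14), with v = -18.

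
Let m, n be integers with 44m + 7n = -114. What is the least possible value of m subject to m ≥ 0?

6

gcd(44, 7) = 1.
1 divides -114, so solutions exist.
By Bézout, 44×(-3) + 7×(19) = 1.
Scale by -114/1 = -114: (m₀, n₀) = (342, -2166).
General solution: m = 342 + 7t, n = -2166 - 44t for integer t.
m ≥ 0: smallest is 342 mod 7 = 6 (at t = -48), with n = -54.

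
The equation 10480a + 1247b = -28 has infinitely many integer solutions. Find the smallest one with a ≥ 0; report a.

gcd(10480, 1247):
  10480 = 8*1247 + 504
  1247 = 2*504 + 239
  504 = 2*239 + 26
  239 = 9*26 + 5
  26 = 5*5 + 1
  5 = 5*1
so gcd(10480, 1247) = 1.
1 divides -28, so solutions exist.
Back-substitute for Bézout coefficients:
  1 = 26 - 5*5
  ... = 10480*(240) + 1247*(-2017)
Scale by -28/1 = -28: (a₀, b₀) = (-6720, 56476).
General solution: a = -6720 + 1247t, b = 56476 - 10480t for integer t.
a ≥ 0: smallest is -6720 mod 1247 = 762 (at t = 6), with b = -6404.

762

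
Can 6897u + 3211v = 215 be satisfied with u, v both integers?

no

gcd(6897, 3211):
  6897 = 2·3211 + 475
  3211 = 6·475 + 361
  475 = 1·361 + 114
  361 = 3·114 + 19
  114 = 6·19
so gcd(6897, 3211) = 19.
19 does not divide 215 (remainder 6), so no integer solutions.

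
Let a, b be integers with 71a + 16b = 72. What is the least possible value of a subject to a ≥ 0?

8

gcd(71, 16) = 1  (71 = 4×16 + 7, 16 = 2×7 + 2, 7 = 3×2 + 1, 2 = 2×1).
1 divides 72, so solutions exist.
Back-substituting, 71×(7) + 16×(-31) = 1.
Scale by 72/1 = 72: (a₀, b₀) = (504, -2232).
General solution: a = 504 + 16t, b = -2232 - 71t for integer t.
a ≥ 0: smallest is 504 mod 16 = 8 (at t = -31), with b = -31.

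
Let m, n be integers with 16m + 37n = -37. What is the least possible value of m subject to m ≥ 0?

gcd(37, 16):
  37 = 2×16 + 5
  16 = 3×5 + 1
  5 = 5×1
so gcd(37, 16) = 1.
1 divides -37, so solutions exist.
Back-substitute for Bézout coefficients:
  1 = 16 - 3×5
  ... = 16×(7) + 37×(-3)
Scale by -37/1 = -37: (m₀, n₀) = (-259, 111).
General solution: m = -259 + 37t, n = 111 - 16t for integer t.
m ≥ 0: smallest is -259 mod 37 = 0 (at t = 7), with n = -1.

0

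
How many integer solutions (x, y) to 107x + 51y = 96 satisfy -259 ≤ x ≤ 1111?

gcd(107, 51):
  107 = 2*51 + 5
  51 = 10*5 + 1
  5 = 5*1
so gcd(107, 51) = 1.
Back-substitute for Bézout coefficients:
  1 = 51 - 10*5
  ... = 107*(-10) + 51*(21)
Scale by 96: particular solution (-960, 2016); reduce x mod 51: (9, -17).
General solution: x = 9 + 51t, y = -17 - 107t for integer t.
-259 ≤ 9 + 51t ≤ 1111 gives t ∈ [-5, 21], which is 27 values.

27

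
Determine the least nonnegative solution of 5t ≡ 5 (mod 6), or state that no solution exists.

gcd(6, 5) = 1.
1 divides 5, so solutions exist.
By Bézout, 5*(-1) + 6*(1) = 1.
So 5*(-1) ≡ 1 (mod 6); multiply by 5: t ≡ -5 (mod 6).
Smallest nonnegative: t = -5 mod 6 = 1.

1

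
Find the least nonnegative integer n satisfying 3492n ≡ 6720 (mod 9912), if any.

gcd(9912, 3492) = 12.
12 divides 6720, so solutions exist.
By Bézout, 3492*(-369) + 9912*(130) = 12.
So 3492*(-369) ≡ 12 (mod 9912); multiply by 560: n ≡ -206640 (mod 826).
Smallest nonnegative: n = -206640 mod 826 = 686.

686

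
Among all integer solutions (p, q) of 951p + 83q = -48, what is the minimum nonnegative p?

gcd(951, 83):
  951 = 11×83 + 38
  83 = 2×38 + 7
  38 = 5×7 + 3
  7 = 2×3 + 1
  3 = 3×1
so gcd(951, 83) = 1.
1 divides -48, so solutions exist.
Back-substitute for Bézout coefficients:
  1 = 7 - 2×3
  ... = 951×(-24) + 83×(275)
Scale by -48/1 = -48: (p₀, q₀) = (1152, -13200).
General solution: p = 1152 + 83t, q = -13200 - 951t for integer t.
p ≥ 0: smallest is 1152 mod 83 = 73 (at t = -13), with q = -837.

73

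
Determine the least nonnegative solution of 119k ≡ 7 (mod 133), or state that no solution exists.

gcd(133, 119) = 7  (133 = 1×119 + 14, 119 = 8×14 + 7, 14 = 2×7).
7 divides 7, so solutions exist.
Back-substituting, 119×(9) + 133×(-8) = 7.
So 119×(9) ≡ 7 (mod 133); multiply by 1: k ≡ 9 (mod 19).
Smallest nonnegative: k = 9 mod 19 = 9.

9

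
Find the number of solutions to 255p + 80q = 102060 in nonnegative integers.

25

gcd(255, 80) = 5.
By Bézout, 255×(-5) + 80×(16) = 5.
One solution: (4, 1263).
General: p = 4 + 16t, q = 1263 - 51t.
p ≥ 0 ⇒ t ≥ 0; q ≥ 0 ⇒ t ≤ 24. So t ∈ [0, 24]: 25 solutions.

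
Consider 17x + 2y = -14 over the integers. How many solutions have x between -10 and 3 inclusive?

gcd(17, 2) = 1  (17 = 8×2 + 1, 2 = 2×1).
Back-substituting, 17×(1) + 2×(-8) = 1.
Scale by -14: particular solution (-14, 112); reduce x mod 2: (0, -7).
General solution: x = 0 + 2t, y = -7 - 17t for integer t.
-10 ≤ 0 + 2t ≤ 3 gives t ∈ [-5, 1], which is 7 values.

7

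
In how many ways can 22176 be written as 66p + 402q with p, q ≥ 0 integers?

6

gcd(402, 66) = 6  (402 = 6*66 + 6, 66 = 11*6).
Back-substituting, 66*(-6) + 402*(1) = 6.
Scale by 3696: one solution is (-22176, 3696). Reduce p mod 67: (1, 55).
General: p = 1 + 67t, q = 55 - 11t.
p ≥ 0 ⇒ t ≥ 0; q ≥ 0 ⇒ t ≤ 5. So t ∈ [0, 5]: 6 solutions.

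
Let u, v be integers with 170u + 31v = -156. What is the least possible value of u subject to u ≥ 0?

gcd(170, 31) = 1  (170 = 5×31 + 15, 31 = 2×15 + 1, 15 = 15×1).
1 divides -156, so solutions exist.
Back-substituting, 170×(-2) + 31×(11) = 1.
Scale by -156/1 = -156: (u₀, v₀) = (312, -1716).
General solution: u = 312 + 31t, v = -1716 - 170t for integer t.
u ≥ 0: smallest is 312 mod 31 = 2 (at t = -10), with v = -16.

2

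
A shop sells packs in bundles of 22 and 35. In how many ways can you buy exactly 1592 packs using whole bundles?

Need nonnegative integers with 22j + 35k = 1592.
gcd(22, 35) = 1, and 22·(8) + 35·(-5) = 1.
So (j₀, k₀) = (12736, -7960); general j = 12736 + 35t, k = -7960 - 22t.
j ≥ 0 ⇒ t ≥ -363; k ≥ 0 ⇒ t ≤ -362. That's 2 values of t.

2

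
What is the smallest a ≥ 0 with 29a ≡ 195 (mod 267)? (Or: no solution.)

gcd(267, 29):
  267 = 9·29 + 6
  29 = 4·6 + 5
  6 = 1·5 + 1
  5 = 5·1
so gcd(267, 29) = 1.
1 divides 195, so solutions exist.
Back-substitute for Bézout coefficients:
  1 = 6 - 1·5
  ... = 29·(-46) + 267·(5)
So 29·(-46) ≡ 1 (mod 267); multiply by 195: a ≡ -8970 (mod 267).
Smallest nonnegative: a = -8970 mod 267 = 108.

108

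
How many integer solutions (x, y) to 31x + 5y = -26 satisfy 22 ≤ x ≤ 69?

gcd(31, 5):
  31 = 6×5 + 1
  5 = 5×1
so gcd(31, 5) = 1.
Back-substitute for Bézout coefficients:
  1 = 31 - 6×5
  ... = 31×(1) + 5×(-6)
Scale by -26: particular solution (-26, 156); reduce x mod 5: (4, -30).
General solution: x = 4 + 5t, y = -30 - 31t for integer t.
22 ≤ 4 + 5t ≤ 69 gives t ∈ [4, 13], which is 10 values.

10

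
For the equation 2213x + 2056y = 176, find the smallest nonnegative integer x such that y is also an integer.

944

gcd(2213, 2056) = 1.
1 divides 176, so solutions exist.
By Bézout, 2213×(-275) + 2056×(296) = 1.
Scale by 176/1 = 176: (x₀, y₀) = (-48400, 52096).
General solution: x = -48400 + 2056t, y = 52096 - 2213t for integer t.
x ≥ 0: smallest is -48400 mod 2056 = 944 (at t = 24), with y = -1016.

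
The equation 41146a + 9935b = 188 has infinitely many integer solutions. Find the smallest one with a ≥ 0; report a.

gcd(41146, 9935) = 1  (41146 = 4×9935 + 1406, 9935 = 7×1406 + 93, 1406 = 15×93 + 11, 93 = 8×11 + 5, 11 = 2×5 + 1, 5 = 5×1).
1 divides 188, so solutions exist.
Back-substituting, 41146×(1816) + 9935×(-7521) = 1.
Scale by 188/1 = 188: (a₀, b₀) = (341408, -1413948).
General solution: a = 341408 + 9935t, b = -1413948 - 41146t for integer t.
a ≥ 0: smallest is 341408 mod 9935 = 3618 (at t = -34), with b = -14984.

3618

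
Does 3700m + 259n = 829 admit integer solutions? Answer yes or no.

gcd(3700, 259):
  3700 = 14·259 + 74
  259 = 3·74 + 37
  74 = 2·37
so gcd(3700, 259) = 37.
37 does not divide 829 (remainder 15), so no integer solutions.

no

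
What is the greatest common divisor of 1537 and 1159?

gcd(1537, 1159) = 1  (1537 = 1×1159 + 378, 1159 = 3×378 + 25, 378 = 15×25 + 3, 25 = 8×3 + 1, 3 = 3×1).

1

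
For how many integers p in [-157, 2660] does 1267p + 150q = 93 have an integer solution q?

18

gcd(1267, 150) = 1  (1267 = 8*150 + 67, 150 = 2*67 + 16, 67 = 4*16 + 3, 16 = 5*3 + 1, 3 = 3*1).
Back-substituting, 1267*(-47) + 150*(397) = 1.
Scale by 93: particular solution (-4371, 36921); reduce p mod 150: (129, -1089).
General solution: p = 129 + 150t, q = -1089 - 1267t for integer t.
-157 ≤ 129 + 150t ≤ 2660 gives t ∈ [-1, 16], which is 18 values.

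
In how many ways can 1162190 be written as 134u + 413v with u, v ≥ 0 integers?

gcd(413, 134) = 1  (413 = 3·134 + 11, 134 = 12·11 + 2, 11 = 5·2 + 1, 2 = 2·1).
Back-substituting, 134·(-188) + 413·(61) = 1.
Scale by 1162190: one solution is (-218491720, 70893590). Reduce u mod 413: (148, 2766).
General: u = 148 + 413t, v = 2766 - 134t.
u ≥ 0 ⇒ t ≥ 0; v ≥ 0 ⇒ t ≤ 20. So t ∈ [0, 20]: 21 solutions.

21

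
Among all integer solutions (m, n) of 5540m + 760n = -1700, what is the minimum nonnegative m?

13

gcd(5540, 760) = 20.
20 divides -1700, so solutions exist.
By Bézout, 5540·(7) + 760·(-51) = 20.
Scale by -1700/20 = -85: (m₀, n₀) = (-595, 4335).
General solution: m = -595 + 38t, n = 4335 - 277t for integer t.
m ≥ 0: smallest is -595 mod 38 = 13 (at t = 16), with n = -97.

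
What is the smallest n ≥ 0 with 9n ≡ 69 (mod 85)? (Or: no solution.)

gcd(85, 9) = 1.
1 divides 69, so solutions exist.
By Bézout, 9·(19) + 85·(-2) = 1.
So 9·(19) ≡ 1 (mod 85); multiply by 69: n ≡ 1311 (mod 85).
Smallest nonnegative: n = 1311 mod 85 = 36.

36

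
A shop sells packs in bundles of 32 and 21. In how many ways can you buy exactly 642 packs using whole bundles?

Need nonnegative integers with 32j + 21k = 642.
gcd(32, 21) = 1, and 32·(2) + 21·(-3) = 1.
So (j₀, k₀) = (1284, -1926); general j = 1284 + 21t, k = -1926 - 32t.
j ≥ 0 ⇒ t ≥ -61; k ≥ 0 ⇒ t ≤ -61. That's 1 value of t.

1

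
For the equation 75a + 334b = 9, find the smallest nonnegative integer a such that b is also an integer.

gcd(334, 75) = 1.
1 divides 9, so solutions exist.
By Bézout, 75×(49) + 334×(-11) = 1.
Scale by 9/1 = 9: (a₀, b₀) = (441, -99).
General solution: a = 441 + 334t, b = -99 - 75t for integer t.
a ≥ 0: smallest is 441 mod 334 = 107 (at t = -1), with b = -24.

107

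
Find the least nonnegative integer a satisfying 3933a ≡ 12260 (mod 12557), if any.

9626

gcd(12557, 3933) = 1  (12557 = 3·3933 + 758, 3933 = 5·758 + 143, 758 = 5·143 + 43, 143 = 3·43 + 14, 43 = 3·14 + 1, 14 = 14·1).
1 divides 12260, so solutions exist.
Back-substituting, 3933·(-878) + 12557·(275) = 1.
So 3933·(-878) ≡ 1 (mod 12557); multiply by 12260: a ≡ -10764280 (mod 12557).
Smallest nonnegative: a = -10764280 mod 12557 = 9626.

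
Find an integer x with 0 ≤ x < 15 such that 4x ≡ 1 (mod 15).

4

gcd(15, 4) = 1.
By Bézout, 4×(4) + 15×(-1) = 1.
So 4×4 ≡ 1 (mod 15), and 4 mod 15 = 4.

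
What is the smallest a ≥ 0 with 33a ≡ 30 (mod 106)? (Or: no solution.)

gcd(106, 33) = 1.
1 divides 30, so solutions exist.
By Bézout, 33*(45) + 106*(-14) = 1.
So 33*(45) ≡ 1 (mod 106); multiply by 30: a ≡ 1350 (mod 106).
Smallest nonnegative: a = 1350 mod 106 = 78.

78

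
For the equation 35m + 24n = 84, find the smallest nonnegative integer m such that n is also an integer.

gcd(35, 24) = 1  (35 = 1·24 + 11, 24 = 2·11 + 2, 11 = 5·2 + 1, 2 = 2·1).
1 divides 84, so solutions exist.
Back-substituting, 35·(11) + 24·(-16) = 1.
Scale by 84/1 = 84: (m₀, n₀) = (924, -1344).
General solution: m = 924 + 24t, n = -1344 - 35t for integer t.
m ≥ 0: smallest is 924 mod 24 = 12 (at t = -38), with n = -14.

12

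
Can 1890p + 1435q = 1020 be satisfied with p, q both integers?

no

gcd(1890, 1435) = 35  (1890 = 1·1435 + 455, 1435 = 3·455 + 70, 455 = 6·70 + 35, 70 = 2·35).
35 does not divide 1020 (remainder 5), so no integer solutions.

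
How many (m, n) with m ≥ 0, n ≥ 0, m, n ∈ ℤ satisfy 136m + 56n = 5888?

gcd(136, 56) = 8.
By Bézout, 136·(-2) + 56·(5) = 8.
One solution: (5, 93).
General: m = 5 + 7t, n = 93 - 17t.
m ≥ 0 ⇒ t ≥ 0; n ≥ 0 ⇒ t ≤ 5. So t ∈ [0, 5]: 6 solutions.

6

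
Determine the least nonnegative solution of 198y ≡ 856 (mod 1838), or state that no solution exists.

125

gcd(1838, 198):
  1838 = 9×198 + 56
  198 = 3×56 + 30
  56 = 1×30 + 26
  30 = 1×26 + 4
  26 = 6×4 + 2
  4 = 2×2
so gcd(1838, 198) = 2.
2 divides 856, so solutions exist.
Back-substitute for Bézout coefficients:
  2 = 26 - 6×4
  ... = 198×(-427) + 1838×(46)
So 198×(-427) ≡ 2 (mod 1838); multiply by 428: y ≡ -182756 (mod 919).
Smallest nonnegative: y = -182756 mod 919 = 125.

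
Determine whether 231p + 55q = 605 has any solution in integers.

yes

gcd(231, 55):
  231 = 4×55 + 11
  55 = 5×11
so gcd(231, 55) = 11.
11 divides 605, so integer solutions exist.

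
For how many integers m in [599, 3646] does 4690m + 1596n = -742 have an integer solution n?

gcd(4690, 1596):
  4690 = 2×1596 + 1498
  1596 = 1×1498 + 98
  1498 = 15×98 + 28
  98 = 3×28 + 14
  28 = 2×14
so gcd(4690, 1596) = 14.
Back-substitute for Bézout coefficients:
  14 = 98 - 3×28
  ... = 4690×(-49) + 1596×(144)
Scale by -53: particular solution (2597, -7632); reduce m mod 114: (89, -262).
General solution: m = 89 + 114t, n = -262 - 335t for integer t.
599 ≤ 89 + 114t ≤ 3646 gives t ∈ [5, 31], which is 27 values.

27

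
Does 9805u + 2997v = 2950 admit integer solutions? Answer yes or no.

gcd(9805, 2997) = 37.
37 does not divide 2950 (remainder 27), so no integer solutions.

no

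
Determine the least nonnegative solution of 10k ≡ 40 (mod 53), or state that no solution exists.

4

gcd(53, 10):
  53 = 5·10 + 3
  10 = 3·3 + 1
  3 = 3·1
so gcd(53, 10) = 1.
1 divides 40, so solutions exist.
Back-substitute for Bézout coefficients:
  1 = 10 - 3·3
  ... = 10·(16) + 53·(-3)
So 10·(16) ≡ 1 (mod 53); multiply by 40: k ≡ 640 (mod 53).
Smallest nonnegative: k = 640 mod 53 = 4.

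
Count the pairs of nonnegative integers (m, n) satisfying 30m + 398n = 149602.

25

gcd(398, 30) = 2.
By Bézout, 30·(-53) + 398·(4) = 2.
One solution: (25, 374).
General: m = 25 + 199t, n = 374 - 15t.
m ≥ 0 ⇒ t ≥ 0; n ≥ 0 ⇒ t ≤ 24. So t ∈ [0, 24]: 25 solutions.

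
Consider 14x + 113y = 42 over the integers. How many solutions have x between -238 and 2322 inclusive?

23

gcd(113, 14):
  113 = 8×14 + 1
  14 = 14×1
so gcd(113, 14) = 1.
Back-substitute for Bézout coefficients:
  1 = 113 - 8×14
  ... = 14×(-8) + 113×(1)
Scale by 42: particular solution (-336, 42); reduce x mod 113: (3, 0).
General solution: x = 3 + 113t, y = 0 - 14t for integer t.
-238 ≤ 3 + 113t ≤ 2322 gives t ∈ [-2, 20], which is 23 values.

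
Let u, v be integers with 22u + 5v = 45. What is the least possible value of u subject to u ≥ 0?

0

gcd(22, 5) = 1  (22 = 4*5 + 2, 5 = 2*2 + 1, 2 = 2*1).
1 divides 45, so solutions exist.
Back-substituting, 22*(-2) + 5*(9) = 1.
Scale by 45/1 = 45: (u₀, v₀) = (-90, 405).
General solution: u = -90 + 5t, v = 405 - 22t for integer t.
u ≥ 0: smallest is -90 mod 5 = 0 (at t = 18), with v = 9.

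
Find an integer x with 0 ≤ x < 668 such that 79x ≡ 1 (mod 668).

gcd(668, 79) = 1.
By Bézout, 79*(-93) + 668*(11) = 1.
So 79*-93 ≡ 1 (mod 668), and -93 mod 668 = 575.

575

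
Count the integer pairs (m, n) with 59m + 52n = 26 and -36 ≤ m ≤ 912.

gcd(59, 52) = 1  (59 = 1×52 + 7, 52 = 7×7 + 3, 7 = 2×3 + 1, 3 = 3×1).
Back-substituting, 59×(15) + 52×(-17) = 1.
Scale by 26: particular solution (390, -442); reduce m mod 52: (26, -29).
General solution: m = 26 + 52t, n = -29 - 59t for integer t.
-36 ≤ 26 + 52t ≤ 912 gives t ∈ [-1, 17], which is 19 values.

19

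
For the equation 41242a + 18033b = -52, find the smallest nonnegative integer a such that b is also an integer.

9992

gcd(41242, 18033) = 1.
1 divides -52, so solutions exist.
By Bézout, 41242·(1195) + 18033·(-2733) = 1.
Scale by -52/1 = -52: (a₀, b₀) = (-62140, 142116).
General solution: a = -62140 + 18033t, b = 142116 - 41242t for integer t.
a ≥ 0: smallest is -62140 mod 18033 = 9992 (at t = 4), with b = -22852.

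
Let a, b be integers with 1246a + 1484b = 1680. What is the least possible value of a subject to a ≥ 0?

gcd(1484, 1246):
  1484 = 1·1246 + 238
  1246 = 5·238 + 56
  238 = 4·56 + 14
  56 = 4·14
so gcd(1484, 1246) = 14.
14 divides 1680, so solutions exist.
Back-substitute for Bézout coefficients:
  14 = 238 - 4·56
  ... = 1246·(-25) + 1484·(21)
Scale by 1680/14 = 120: (a₀, b₀) = (-3000, 2520).
General solution: a = -3000 + 106t, b = 2520 - 89t for integer t.
a ≥ 0: smallest is -3000 mod 106 = 74 (at t = 29), with b = -61.

74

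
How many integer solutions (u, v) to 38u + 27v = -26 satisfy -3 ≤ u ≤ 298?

11

gcd(38, 27) = 1.
By Bézout, 38×(5) + 27×(-7) = 1.
Particular solution: (5, -8).
General solution: u = 5 + 27t, v = -8 - 38t for integer t.
-3 ≤ 5 + 27t ≤ 298 gives t ∈ [0, 10], which is 11 values.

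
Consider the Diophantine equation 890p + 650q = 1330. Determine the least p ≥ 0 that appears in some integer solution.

57

gcd(890, 650):
  890 = 1·650 + 240
  650 = 2·240 + 170
  240 = 1·170 + 70
  170 = 2·70 + 30
  70 = 2·30 + 10
  30 = 3·10
so gcd(890, 650) = 10.
10 divides 1330, so solutions exist.
Back-substitute for Bézout coefficients:
  10 = 70 - 2·30
  ... = 890·(19) + 650·(-26)
Scale by 1330/10 = 133: (p₀, q₀) = (2527, -3458).
General solution: p = 2527 + 65t, q = -3458 - 89t for integer t.
p ≥ 0: smallest is 2527 mod 65 = 57 (at t = -38), with q = -76.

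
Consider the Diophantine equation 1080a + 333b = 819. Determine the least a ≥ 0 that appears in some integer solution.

gcd(1080, 333):
  1080 = 3*333 + 81
  333 = 4*81 + 9
  81 = 9*9
so gcd(1080, 333) = 9.
9 divides 819, so solutions exist.
Back-substitute for Bézout coefficients:
  9 = 333 - 4*81
  ... = 1080*(-4) + 333*(13)
Scale by 819/9 = 91: (a₀, b₀) = (-364, 1183).
General solution: a = -364 + 37t, b = 1183 - 120t for integer t.
a ≥ 0: smallest is -364 mod 37 = 6 (at t = 10), with b = -17.

6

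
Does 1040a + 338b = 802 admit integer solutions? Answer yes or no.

gcd(1040, 338) = 26.
26 does not divide 802 (remainder 22), so no integer solutions.

no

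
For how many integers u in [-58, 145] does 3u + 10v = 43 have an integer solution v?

gcd(10, 3):
  10 = 3*3 + 1
  3 = 3*1
so gcd(10, 3) = 1.
Back-substitute for Bézout coefficients:
  1 = 10 - 3*3
  ... = 3*(-3) + 10*(1)
Scale by 43: particular solution (-129, 43); reduce u mod 10: (1, 4).
General solution: u = 1 + 10t, v = 4 - 3t for integer t.
-58 ≤ 1 + 10t ≤ 145 gives t ∈ [-5, 14], which is 20 values.

20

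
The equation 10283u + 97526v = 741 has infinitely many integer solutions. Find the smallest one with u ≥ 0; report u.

6345

gcd(97526, 10283):
  97526 = 9×10283 + 4979
  10283 = 2×4979 + 325
  4979 = 15×325 + 104
  325 = 3×104 + 13
  104 = 8×13
so gcd(97526, 10283) = 13.
13 divides 741, so solutions exist.
Back-substitute for Bézout coefficients:
  13 = 325 - 3×104
  ... = 10283×(901) + 97526×(-95)
Scale by 741/13 = 57: (u₀, v₀) = (51357, -5415).
General solution: u = 51357 + 7502t, v = -5415 - 791t for integer t.
u ≥ 0: smallest is 51357 mod 7502 = 6345 (at t = -6), with v = -669.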